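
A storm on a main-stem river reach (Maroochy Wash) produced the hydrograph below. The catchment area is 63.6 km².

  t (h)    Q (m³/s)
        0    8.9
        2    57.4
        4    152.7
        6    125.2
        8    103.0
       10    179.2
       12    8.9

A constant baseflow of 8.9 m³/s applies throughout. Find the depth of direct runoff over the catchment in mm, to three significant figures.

d ≈ 64.9 mm

Direct runoff: 0.0, 48.5, 143.8, 116.3, 94.1, 170.3, 0.0 m³/s; ΣQ_DR = 573.0 m³/s.
V = ΣQ_DR · Δt = 573.0 × 7200 s = 4.126 × 10^6 m³.
Over A = 63.6 km², depth = V / A = 64.9 mm.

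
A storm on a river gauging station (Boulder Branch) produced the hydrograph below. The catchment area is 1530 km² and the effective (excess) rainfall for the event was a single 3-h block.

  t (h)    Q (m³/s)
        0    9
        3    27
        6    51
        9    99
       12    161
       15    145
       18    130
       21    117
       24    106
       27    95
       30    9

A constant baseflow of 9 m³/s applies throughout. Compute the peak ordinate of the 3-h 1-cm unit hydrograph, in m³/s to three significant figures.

Direct runoff: 0.0, 18.0, 42.0, 90.0, 152.0, 136.0, 121.0, 108.0, 97.0, 86.0, 0.0 m³/s; ΣQ_DR = 850.0 m³/s, peak = 152.0 m³/s.
Runoff depth d = ΣQ_DR·Δt / A = 850.0 × 10800 / (1530 km²) = 6.000 mm.
The 1-cm UH is the DRH scaled by (10 mm)/d, so U_p = 152.0 × 10/6.000 = 253 m³/s.

U_p ≈ 253 m³/s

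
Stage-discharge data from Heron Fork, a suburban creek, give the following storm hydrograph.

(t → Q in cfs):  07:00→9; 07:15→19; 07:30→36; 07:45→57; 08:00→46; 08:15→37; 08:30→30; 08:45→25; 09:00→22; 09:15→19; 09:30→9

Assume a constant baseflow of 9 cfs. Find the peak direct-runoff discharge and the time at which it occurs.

Subtracting baseflow gives direct-runoff ordinates: 0.0, 10.0, 27.0, 48.0, 37.0, 28.0, 21.0, 16.0, 13.0, 10.0, 0.0 cfs.
The maximum is 48.0 cfs, occurring at the reading for t = 07:45.

Q_p = 48.0 cfs at t = 07:45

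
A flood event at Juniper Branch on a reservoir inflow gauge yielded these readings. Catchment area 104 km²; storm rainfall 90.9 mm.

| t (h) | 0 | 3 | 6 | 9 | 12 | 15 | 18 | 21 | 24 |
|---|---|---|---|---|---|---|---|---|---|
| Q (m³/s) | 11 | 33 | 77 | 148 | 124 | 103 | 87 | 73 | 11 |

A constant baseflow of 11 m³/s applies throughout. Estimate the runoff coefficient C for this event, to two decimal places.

ΣQ_DR = 568.0 m³/s; V = ΣQ_DR·Δt = 6.134 × 10^6 m³.
Runoff depth d = V / A = 58.98 mm.
C = d / P = 58.98 / 90.9 = 0.65.

C ≈ 0.65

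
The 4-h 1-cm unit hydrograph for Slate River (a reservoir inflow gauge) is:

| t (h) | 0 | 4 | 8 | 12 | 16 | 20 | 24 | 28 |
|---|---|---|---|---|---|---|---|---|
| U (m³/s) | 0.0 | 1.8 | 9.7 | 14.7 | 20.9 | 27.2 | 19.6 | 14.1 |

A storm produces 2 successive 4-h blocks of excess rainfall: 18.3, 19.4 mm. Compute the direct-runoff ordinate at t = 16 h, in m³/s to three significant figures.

By discrete convolution, Q_j = Σ (P_i / 10 mm) · U_{j−i}.
At t = 16 h (j=4): Q = (18.3/10)·20.9 + (19.4/10)·14.7 = 66.8 m³/s.

Q ≈ 66.8 m³/s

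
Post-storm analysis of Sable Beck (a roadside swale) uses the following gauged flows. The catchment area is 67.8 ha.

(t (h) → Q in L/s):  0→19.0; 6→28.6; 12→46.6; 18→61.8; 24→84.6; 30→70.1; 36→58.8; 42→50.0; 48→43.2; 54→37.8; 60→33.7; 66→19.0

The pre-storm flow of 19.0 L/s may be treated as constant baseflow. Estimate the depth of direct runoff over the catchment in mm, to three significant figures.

d ≈ 10.4 mm

Direct runoff: 0.0, 9.6, 27.6, 42.8, 65.6, 51.1, 39.8, 31.0, 24.2, 18.8, 14.7, 0.0 L/s; ΣQ_DR = 325.2 L/s.
V = ΣQ_DR · Δt = 325.2 × 21600 s = 7.024 × 10^6 L.
Over A = 67.8 ha, depth = V / A = 10.4 mm.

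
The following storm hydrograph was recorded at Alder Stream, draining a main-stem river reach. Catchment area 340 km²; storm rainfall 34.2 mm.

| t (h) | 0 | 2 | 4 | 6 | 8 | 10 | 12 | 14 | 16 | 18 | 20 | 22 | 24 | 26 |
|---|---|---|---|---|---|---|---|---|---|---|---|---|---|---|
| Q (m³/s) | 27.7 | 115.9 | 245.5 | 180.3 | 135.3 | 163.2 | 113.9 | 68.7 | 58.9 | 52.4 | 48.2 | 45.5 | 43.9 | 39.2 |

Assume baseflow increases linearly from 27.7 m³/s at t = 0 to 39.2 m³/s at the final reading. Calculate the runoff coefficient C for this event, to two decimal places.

ΣQ_DR = 870.3 m³/s; V = ΣQ_DR·Δt = 6.266 × 10^6 m³.
Runoff depth d = V / A = 18.43 mm.
C = d / P = 18.43 / 34.2 = 0.54.

C ≈ 0.54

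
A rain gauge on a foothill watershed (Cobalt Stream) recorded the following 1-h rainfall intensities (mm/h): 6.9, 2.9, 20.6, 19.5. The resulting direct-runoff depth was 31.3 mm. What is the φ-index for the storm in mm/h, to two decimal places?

Only the 3 blocks with intensity above φ contribute runoff: 6.9, 20.6, 19.5 mm/h.
Σ(I−φ)·Δt = d  ⇒  (6.9+20.6+19.5 − 3φ)·1 = 31.3
φ = (47.00 − 31.3/1) / 3 = 5.23 mm/h.

φ ≈ 5.23 mm/h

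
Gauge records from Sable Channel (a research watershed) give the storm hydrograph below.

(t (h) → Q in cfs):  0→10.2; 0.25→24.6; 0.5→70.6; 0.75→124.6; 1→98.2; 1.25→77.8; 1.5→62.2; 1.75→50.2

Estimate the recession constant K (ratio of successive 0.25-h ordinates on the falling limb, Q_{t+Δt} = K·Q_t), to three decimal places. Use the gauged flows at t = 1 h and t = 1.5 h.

Using the recession-limb readings at t = 1 h and t = 1.5 h: Q falls from 98.2 to 62.2 cfs over 2 intervals.
K = (Q₂/Q₁)^(1/2) = (62.2/98.2)^(1/2) = 0.796.

K ≈ 0.796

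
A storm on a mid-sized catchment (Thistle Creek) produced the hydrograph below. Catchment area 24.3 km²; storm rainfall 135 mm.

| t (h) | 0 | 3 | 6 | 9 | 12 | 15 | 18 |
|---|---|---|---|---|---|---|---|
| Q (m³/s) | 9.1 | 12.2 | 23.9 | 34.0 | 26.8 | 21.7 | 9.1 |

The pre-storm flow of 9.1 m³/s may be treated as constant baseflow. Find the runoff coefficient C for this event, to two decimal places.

ΣQ_DR = 73.10 m³/s; V = ΣQ_DR·Δt = 7.895 × 10^5 m³.
Runoff depth d = V / A = 32.49 mm.
C = d / P = 32.49 / 135 = 0.24.

C ≈ 0.24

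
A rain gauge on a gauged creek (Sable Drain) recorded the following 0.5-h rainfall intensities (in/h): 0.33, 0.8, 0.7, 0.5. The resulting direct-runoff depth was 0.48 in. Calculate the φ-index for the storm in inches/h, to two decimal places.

Only the 3 blocks with intensity above φ contribute runoff: 0.8, 0.7, 0.5 in/h.
Σ(I−φ)·Δt = d  ⇒  (0.8+0.7+0.5 − 3φ)·0.5 = 0.48
φ = (2.000 − 0.48/0.5) / 3 = 0.35 in/h.

φ ≈ 0.35 in/h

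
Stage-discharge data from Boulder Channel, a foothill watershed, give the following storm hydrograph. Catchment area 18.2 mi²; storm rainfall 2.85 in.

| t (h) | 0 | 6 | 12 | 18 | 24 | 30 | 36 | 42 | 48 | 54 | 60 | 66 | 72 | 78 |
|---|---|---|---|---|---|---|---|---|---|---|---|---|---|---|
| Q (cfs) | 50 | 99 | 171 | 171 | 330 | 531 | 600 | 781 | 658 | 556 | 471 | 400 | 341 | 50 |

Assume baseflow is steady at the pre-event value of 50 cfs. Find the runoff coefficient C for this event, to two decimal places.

C ≈ 0.81

ΣQ_DR = 4509 cfs; V = ΣQ_DR·Δt = 9.739 × 10^7 ft³.
Runoff depth d = V / A = 2.303 in.
C = d / P = 2.303 / 2.85 = 0.81.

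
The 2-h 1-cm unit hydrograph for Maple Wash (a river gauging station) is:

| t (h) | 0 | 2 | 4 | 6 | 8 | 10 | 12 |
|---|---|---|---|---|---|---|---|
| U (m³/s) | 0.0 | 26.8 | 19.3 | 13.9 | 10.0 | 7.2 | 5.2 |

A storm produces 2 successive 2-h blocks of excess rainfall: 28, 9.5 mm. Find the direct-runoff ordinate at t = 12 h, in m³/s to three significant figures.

Q ≈ 21.4 m³/s

By discrete convolution, Q_j = Σ (P_i / 10 mm) · U_{j−i}.
At t = 12 h (j=6): Q = (28/10)·5.2 + (9.5/10)·7.2 = 21.4 m³/s.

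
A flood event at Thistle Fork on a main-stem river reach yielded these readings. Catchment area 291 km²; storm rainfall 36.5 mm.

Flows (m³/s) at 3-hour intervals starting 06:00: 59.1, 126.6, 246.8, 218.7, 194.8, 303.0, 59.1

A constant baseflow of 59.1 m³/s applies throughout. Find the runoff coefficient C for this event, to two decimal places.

C ≈ 0.81

ΣQ_DR = 794.4 m³/s; V = ΣQ_DR·Δt = 8.580 × 10^6 m³.
Runoff depth d = V / A = 29.48 mm.
C = d / P = 29.48 / 36.5 = 0.81.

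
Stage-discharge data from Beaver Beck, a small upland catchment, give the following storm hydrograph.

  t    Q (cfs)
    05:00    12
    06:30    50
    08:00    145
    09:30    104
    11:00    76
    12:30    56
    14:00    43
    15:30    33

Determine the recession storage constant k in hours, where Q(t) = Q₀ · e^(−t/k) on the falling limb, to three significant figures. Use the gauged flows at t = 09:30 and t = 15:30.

k ≈ 5.23 h

On the falling limb, Q drops from 104 to 33 cfs between t = 09:30 and t = 15:30 (Δt = 6 h).
k = −Δt / ln(Q₂/Q₁) = −6 / ln(33/104) = 5.23 h.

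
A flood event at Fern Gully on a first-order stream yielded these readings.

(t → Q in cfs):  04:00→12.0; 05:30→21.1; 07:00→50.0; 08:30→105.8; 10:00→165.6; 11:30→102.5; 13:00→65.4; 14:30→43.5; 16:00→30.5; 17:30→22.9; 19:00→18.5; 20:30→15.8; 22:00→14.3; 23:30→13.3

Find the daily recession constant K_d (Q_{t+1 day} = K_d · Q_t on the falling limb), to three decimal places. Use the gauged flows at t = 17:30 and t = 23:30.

Between t = 17:30 and t = 23:30 the flow falls from 22.9 to 13.3 cfs over 4×1.5 h = 6 h.
Per-interval ratio K = (13.3/22.9)^(1/4) = 0.8730; K_d = K^(24/1.5) = 0.114.

K_d ≈ 0.114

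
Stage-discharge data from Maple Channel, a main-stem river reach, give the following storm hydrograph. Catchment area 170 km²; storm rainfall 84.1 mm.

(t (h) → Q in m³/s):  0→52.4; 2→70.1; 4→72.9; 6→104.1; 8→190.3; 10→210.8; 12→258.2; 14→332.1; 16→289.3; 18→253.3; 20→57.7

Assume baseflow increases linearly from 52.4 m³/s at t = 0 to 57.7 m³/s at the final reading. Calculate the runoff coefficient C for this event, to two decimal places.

C ≈ 0.65

ΣQ_DR = 1286 m³/s; V = ΣQ_DR·Δt = 9.257 × 10^6 m³.
Runoff depth d = V / A = 54.45 mm.
C = d / P = 54.45 / 84.1 = 0.65.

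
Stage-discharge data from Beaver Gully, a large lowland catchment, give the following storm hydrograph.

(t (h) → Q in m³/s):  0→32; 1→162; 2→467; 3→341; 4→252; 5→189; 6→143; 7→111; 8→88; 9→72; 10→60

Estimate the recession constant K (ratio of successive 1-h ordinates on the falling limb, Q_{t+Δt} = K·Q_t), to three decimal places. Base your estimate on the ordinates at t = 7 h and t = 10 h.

Using the recession-limb readings at t = 7 h and t = 10 h: Q falls from 111 to 60 m³/s over 3 intervals.
K = (Q₂/Q₁)^(1/3) = (60/111)^(1/3) = 0.815.

K ≈ 0.815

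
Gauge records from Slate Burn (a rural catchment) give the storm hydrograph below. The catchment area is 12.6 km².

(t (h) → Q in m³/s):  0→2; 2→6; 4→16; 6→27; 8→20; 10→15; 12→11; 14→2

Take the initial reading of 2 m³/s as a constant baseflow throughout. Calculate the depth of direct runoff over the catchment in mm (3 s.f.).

d ≈ 47.4 mm

Direct runoff: 0.0, 4.0, 14.0, 25.0, 18.0, 13.0, 9.0, 0.0 m³/s; ΣQ_DR = 83.00 m³/s.
V = ΣQ_DR · Δt = 83.00 × 7200 s = 5.976 × 10^5 m³.
Over A = 12.6 km², depth = V / A = 47.4 mm.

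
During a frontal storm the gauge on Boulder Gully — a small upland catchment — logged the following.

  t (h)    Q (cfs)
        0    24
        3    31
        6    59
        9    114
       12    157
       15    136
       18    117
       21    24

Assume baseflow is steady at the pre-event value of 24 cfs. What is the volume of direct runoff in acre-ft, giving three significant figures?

Direct-runoff ordinates (Q − Q_b): 0.0, 7.0, 35.0, 90.0, 133.0, 112.0, 93.0, 0.0 cfs.
ΣQ_DR = 470.0 cfs.
With Δt = 3 h = 10800 s, V = ΣQ_DR · Δt = 470.0 × 10800 = 5.08 × 10^6 ft³ = 117 acre-ft.

V ≈ 117 acre-ft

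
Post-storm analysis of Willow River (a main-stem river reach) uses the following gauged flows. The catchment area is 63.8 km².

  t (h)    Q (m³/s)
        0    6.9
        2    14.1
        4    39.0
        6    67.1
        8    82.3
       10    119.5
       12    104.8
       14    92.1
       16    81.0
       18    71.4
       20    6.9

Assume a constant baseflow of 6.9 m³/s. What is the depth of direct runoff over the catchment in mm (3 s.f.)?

d ≈ 68.7 mm

Direct runoff: 0.0, 7.2, 32.1, 60.2, 75.4, 112.6, 97.9, 85.2, 74.1, 64.5, 0.0 m³/s; ΣQ_DR = 609.2 m³/s.
V = ΣQ_DR · Δt = 609.2 × 7200 s = 4.386 × 10^6 m³.
Over A = 63.8 km², depth = V / A = 68.7 mm.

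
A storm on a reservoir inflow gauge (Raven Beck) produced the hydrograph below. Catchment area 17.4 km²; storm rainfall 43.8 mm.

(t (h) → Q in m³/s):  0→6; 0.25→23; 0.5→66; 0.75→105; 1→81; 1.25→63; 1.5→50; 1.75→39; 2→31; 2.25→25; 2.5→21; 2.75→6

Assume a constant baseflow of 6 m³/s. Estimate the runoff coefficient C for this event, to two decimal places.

C ≈ 0.52

ΣQ_DR = 444.0 m³/s; V = ΣQ_DR·Δt = 3.996 × 10^5 m³.
Runoff depth d = V / A = 22.97 mm.
C = d / P = 22.97 / 43.8 = 0.52.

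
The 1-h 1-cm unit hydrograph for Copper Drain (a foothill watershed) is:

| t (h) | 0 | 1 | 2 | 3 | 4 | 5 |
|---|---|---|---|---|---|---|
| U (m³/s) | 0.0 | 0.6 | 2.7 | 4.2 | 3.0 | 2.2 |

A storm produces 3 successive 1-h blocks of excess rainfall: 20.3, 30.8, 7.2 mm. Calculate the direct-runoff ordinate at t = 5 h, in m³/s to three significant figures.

Q ≈ 16.7 m³/s

By discrete convolution, Q_j = Σ (P_i / 10 mm) · U_{j−i}.
At t = 5 h (j=5): Q = (20.3/10)·2.2 + (30.8/10)·3.0 + (7.2/10)·4.2 = 16.7 m³/s.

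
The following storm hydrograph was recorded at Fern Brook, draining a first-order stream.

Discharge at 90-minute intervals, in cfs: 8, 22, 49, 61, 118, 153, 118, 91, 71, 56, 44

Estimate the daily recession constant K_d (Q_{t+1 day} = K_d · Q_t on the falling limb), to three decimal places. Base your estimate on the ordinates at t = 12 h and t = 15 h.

Between t = 12 h and t = 15 h the flow falls from 71 to 44 cfs over 2×1.5 h = 3 h.
Per-interval ratio K = (44/71)^(1/2) = 0.7872; K_d = K^(24/1.5) = 0.022.

K_d ≈ 0.022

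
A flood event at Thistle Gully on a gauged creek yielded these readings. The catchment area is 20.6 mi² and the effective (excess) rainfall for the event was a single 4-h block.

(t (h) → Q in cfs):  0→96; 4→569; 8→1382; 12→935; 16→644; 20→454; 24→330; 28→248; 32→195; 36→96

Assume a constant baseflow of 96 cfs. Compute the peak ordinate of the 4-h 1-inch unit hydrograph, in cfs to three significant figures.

Direct runoff: 0.0, 473.0, 1286.0, 839.0, 548.0, 358.0, 234.0, 152.0, 99.0, 0.0 cfs; ΣQ_DR = 3989 cfs, peak = 1286.0 cfs.
Runoff depth d = ΣQ_DR·Δt / A = 3989 × 14400 / (20.6 mi²) = 1.200 in.
The 1-inch UH is the DRH scaled by (1 in)/d, so U_p = 1286.0 × 1/1.200 = 1070 cfs.

U_p ≈ 1070 cfs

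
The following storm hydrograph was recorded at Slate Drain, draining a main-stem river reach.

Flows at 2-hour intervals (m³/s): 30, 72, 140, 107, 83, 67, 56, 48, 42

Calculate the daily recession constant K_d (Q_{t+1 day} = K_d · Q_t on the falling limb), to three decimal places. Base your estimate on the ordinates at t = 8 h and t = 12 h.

Between t = 8 h and t = 12 h the flow falls from 83 to 56 m³/s over 2×2 h = 4 h.
Per-interval ratio K = (56/83)^(1/2) = 0.8214; K_d = K^(24/2) = 0.094.

K_d ≈ 0.094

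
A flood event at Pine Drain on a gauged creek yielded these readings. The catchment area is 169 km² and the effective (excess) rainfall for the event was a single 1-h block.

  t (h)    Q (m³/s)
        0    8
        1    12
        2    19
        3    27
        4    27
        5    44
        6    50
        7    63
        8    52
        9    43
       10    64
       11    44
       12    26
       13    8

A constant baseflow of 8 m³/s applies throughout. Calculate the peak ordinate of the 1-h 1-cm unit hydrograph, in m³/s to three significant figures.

U_p ≈ 70.1 m³/s

Direct runoff: 0.0, 4.0, 11.0, 19.0, 19.0, 36.0, 42.0, 55.0, 44.0, 35.0, 56.0, 36.0, 18.0, 0.0 m³/s; ΣQ_DR = 375.0 m³/s, peak = 56.0 m³/s.
Runoff depth d = ΣQ_DR·Δt / A = 375.0 × 3600 / (169 km²) = 7.988 mm.
The 1-cm UH is the DRH scaled by (10 mm)/d, so U_p = 56.0 × 10/7.988 = 70.1 m³/s.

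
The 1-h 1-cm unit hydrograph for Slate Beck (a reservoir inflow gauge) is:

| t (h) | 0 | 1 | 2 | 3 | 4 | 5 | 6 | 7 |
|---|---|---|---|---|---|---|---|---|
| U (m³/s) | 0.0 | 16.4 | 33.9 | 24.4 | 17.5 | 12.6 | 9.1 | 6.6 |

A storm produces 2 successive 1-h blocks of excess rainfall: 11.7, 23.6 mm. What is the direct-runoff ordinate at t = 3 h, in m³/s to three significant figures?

Q ≈ 109 m³/s

By discrete convolution, Q_j = Σ (P_i / 10 mm) · U_{j−i}.
At t = 3 h (j=3): Q = (11.7/10)·24.4 + (23.6/10)·33.9 = 109 m³/s.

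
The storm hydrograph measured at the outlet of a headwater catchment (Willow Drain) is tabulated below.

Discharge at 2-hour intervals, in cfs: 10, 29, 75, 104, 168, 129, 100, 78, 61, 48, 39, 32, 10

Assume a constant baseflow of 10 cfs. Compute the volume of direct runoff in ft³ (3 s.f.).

V ≈ 5.42 × 10^6 ft³

Direct-runoff ordinates (Q − Q_b): 0.0, 19.0, 65.0, 94.0, 158.0, 119.0, 90.0, 68.0, 51.0, 38.0, 29.0, 22.0, 0.0 cfs.
ΣQ_DR = 753.0 cfs.
With Δt = 2 h = 7200 s, V = ΣQ_DR · Δt = 753.0 × 7200 = 5.42 × 10^6 ft³.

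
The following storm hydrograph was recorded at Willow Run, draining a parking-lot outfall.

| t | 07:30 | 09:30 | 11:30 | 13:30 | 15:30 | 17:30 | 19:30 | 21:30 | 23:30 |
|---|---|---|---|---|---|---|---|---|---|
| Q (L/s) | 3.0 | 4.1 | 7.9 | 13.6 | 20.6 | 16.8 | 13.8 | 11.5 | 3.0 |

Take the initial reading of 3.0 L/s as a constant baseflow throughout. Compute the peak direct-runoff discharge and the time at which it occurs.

Q_p = 17.6 L/s at t = 15:30

Subtracting baseflow gives direct-runoff ordinates: 0.0, 1.1, 4.9, 10.6, 17.6, 13.8, 10.8, 8.5, 0.0 L/s.
The maximum is 17.6 L/s, occurring at the reading for t = 15:30.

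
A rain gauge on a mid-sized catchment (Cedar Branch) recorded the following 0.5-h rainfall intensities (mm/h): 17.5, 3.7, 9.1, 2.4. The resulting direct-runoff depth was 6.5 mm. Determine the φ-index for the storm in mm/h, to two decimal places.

Only the 2 blocks with intensity above φ contribute runoff: 17.5, 9.1 mm/h.
Σ(I−φ)·Δt = d  ⇒  (17.5+9.1 − 2φ)·0.5 = 6.5
φ = (26.60 − 6.5/0.5) / 2 = 6.80 mm/h.

φ ≈ 6.80 mm/h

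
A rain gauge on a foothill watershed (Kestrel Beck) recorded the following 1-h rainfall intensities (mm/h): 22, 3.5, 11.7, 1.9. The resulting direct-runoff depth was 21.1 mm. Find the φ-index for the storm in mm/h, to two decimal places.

φ ≈ 6.30 mm/h

Only the 2 blocks with intensity above φ contribute runoff: 22, 11.7 mm/h.
Σ(I−φ)·Δt = d  ⇒  (22+11.7 − 2φ)·1 = 21.1
φ = (33.70 − 21.1/1) / 2 = 6.30 mm/h.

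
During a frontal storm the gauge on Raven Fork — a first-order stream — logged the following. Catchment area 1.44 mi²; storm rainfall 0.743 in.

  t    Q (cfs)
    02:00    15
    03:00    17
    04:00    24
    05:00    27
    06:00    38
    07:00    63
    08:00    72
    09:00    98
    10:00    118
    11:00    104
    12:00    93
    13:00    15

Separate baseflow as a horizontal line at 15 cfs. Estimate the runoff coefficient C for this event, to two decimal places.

C ≈ 0.73

ΣQ_DR = 504.0 cfs; V = ΣQ_DR·Δt = 1.814 × 10^6 ft³.
Runoff depth d = V / A = 0.5424 in.
C = d / P = 0.5424 / 0.743 = 0.73.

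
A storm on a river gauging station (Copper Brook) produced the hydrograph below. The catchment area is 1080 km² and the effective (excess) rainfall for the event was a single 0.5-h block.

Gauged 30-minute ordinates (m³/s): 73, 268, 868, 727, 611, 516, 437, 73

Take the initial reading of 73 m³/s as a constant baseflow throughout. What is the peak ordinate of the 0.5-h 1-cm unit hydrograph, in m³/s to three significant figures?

U_p ≈ 1600 m³/s

Direct runoff: 0.0, 195.0, 795.0, 654.0, 538.0, 443.0, 364.0, 0.0 m³/s; ΣQ_DR = 2989 m³/s, peak = 795.0 m³/s.
Runoff depth d = ΣQ_DR·Δt / A = 2989 × 1800 / (1080 km²) = 4.982 mm.
The 1-cm UH is the DRH scaled by (10 mm)/d, so U_p = 795.0 × 10/4.982 = 1600 m³/s.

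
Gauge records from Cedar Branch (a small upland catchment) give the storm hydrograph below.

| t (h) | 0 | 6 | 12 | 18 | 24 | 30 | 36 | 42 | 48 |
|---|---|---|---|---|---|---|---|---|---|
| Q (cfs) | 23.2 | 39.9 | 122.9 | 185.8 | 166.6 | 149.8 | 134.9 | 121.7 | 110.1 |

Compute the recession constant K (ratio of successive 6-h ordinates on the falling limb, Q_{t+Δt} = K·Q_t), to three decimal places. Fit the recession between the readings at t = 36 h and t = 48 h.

K ≈ 0.903

Using the recession-limb readings at t = 36 h and t = 48 h: Q falls from 134.9 to 110.1 cfs over 2 intervals.
K = (Q₂/Q₁)^(1/2) = (110.1/134.9)^(1/2) = 0.903.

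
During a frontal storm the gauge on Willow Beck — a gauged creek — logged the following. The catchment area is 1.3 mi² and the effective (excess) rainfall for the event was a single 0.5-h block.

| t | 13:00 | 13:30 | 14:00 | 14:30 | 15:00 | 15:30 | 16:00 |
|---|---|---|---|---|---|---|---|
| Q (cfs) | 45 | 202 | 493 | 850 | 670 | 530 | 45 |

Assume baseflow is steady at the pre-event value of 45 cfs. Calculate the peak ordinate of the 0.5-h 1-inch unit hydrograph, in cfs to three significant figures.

U_p ≈ 536 cfs

Direct runoff: 0.0, 157.0, 448.0, 805.0, 625.0, 485.0, 0.0 cfs; ΣQ_DR = 2520 cfs, peak = 805.0 cfs.
Runoff depth d = ΣQ_DR·Δt / A = 2520 × 1800 / (1.3 mi²) = 1.502 in.
The 1-inch UH is the DRH scaled by (1 in)/d, so U_p = 805.0 × 1/1.502 = 536 cfs.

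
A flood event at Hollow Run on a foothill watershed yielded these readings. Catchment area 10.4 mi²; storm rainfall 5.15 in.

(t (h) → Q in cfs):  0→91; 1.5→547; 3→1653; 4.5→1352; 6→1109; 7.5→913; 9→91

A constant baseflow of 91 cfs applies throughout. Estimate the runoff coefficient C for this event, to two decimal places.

C ≈ 0.22

ΣQ_DR = 5119 cfs; V = ΣQ_DR·Δt = 2.764 × 10^7 ft³.
Runoff depth d = V / A = 1.144 in.
C = d / P = 1.144 / 5.15 = 0.22.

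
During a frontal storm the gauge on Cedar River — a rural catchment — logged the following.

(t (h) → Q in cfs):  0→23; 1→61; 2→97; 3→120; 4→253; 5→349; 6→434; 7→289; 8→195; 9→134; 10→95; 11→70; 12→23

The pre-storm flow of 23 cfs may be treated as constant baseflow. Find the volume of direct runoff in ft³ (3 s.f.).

V ≈ 6.64 × 10^6 ft³

Direct-runoff ordinates (Q − Q_b): 0.0, 38.0, 74.0, 97.0, 230.0, 326.0, 411.0, 266.0, 172.0, 111.0, 72.0, 47.0, 0.0 cfs.
ΣQ_DR = 1844 cfs.
With Δt = 1 h = 3600 s, V = ΣQ_DR · Δt = 1844 × 3600 = 6.64 × 10^6 ft³.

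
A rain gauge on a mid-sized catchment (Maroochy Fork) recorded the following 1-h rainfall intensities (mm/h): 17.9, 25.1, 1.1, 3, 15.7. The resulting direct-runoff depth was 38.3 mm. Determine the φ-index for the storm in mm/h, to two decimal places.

Only the 3 blocks with intensity above φ contribute runoff: 17.9, 25.1, 15.7 mm/h.
Σ(I−φ)·Δt = d  ⇒  (17.9+25.1+15.7 − 3φ)·1 = 38.3
φ = (58.70 − 38.3/1) / 3 = 6.80 mm/h.

φ ≈ 6.80 mm/h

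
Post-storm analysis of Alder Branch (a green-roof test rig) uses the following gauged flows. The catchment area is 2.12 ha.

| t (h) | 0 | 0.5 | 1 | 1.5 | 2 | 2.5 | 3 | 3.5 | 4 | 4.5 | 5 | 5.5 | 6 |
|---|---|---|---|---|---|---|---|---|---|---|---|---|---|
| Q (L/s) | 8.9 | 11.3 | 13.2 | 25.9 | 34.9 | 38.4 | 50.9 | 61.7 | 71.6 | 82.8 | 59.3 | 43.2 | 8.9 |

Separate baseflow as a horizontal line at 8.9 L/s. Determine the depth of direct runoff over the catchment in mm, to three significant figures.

Direct runoff: 0.0, 2.4, 4.3, 17.0, 26.0, 29.5, 42.0, 52.8, 62.7, 73.9, 50.4, 34.3, 0.0 L/s; ΣQ_DR = 395.3 L/s.
V = ΣQ_DR · Δt = 395.3 × 1800 s = 7.115 × 10^5 L.
Over A = 2.12 ha, depth = V / A = 33.6 mm.

d ≈ 33.6 mm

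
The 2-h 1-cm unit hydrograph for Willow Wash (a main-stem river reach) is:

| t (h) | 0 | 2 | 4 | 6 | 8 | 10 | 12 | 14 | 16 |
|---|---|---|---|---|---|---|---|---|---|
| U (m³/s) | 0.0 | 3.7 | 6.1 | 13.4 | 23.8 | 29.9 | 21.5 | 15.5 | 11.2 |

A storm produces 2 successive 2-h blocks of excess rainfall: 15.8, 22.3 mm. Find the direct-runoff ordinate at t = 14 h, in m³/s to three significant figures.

By discrete convolution, Q_j = Σ (P_i / 10 mm) · U_{j−i}.
At t = 14 h (j=7): Q = (15.8/10)·15.5 + (22.3/10)·21.5 = 72.4 m³/s.

Q ≈ 72.4 m³/s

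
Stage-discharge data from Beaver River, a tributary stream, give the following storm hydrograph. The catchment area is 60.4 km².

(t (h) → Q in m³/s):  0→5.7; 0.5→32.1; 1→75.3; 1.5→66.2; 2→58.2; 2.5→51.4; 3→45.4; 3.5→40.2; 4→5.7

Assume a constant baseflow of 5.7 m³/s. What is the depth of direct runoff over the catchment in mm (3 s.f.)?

d ≈ 9.80 mm

Direct runoff: 0.0, 26.4, 69.6, 60.5, 52.5, 45.7, 39.7, 34.5, 0.0 m³/s; ΣQ_DR = 328.9 m³/s.
V = ΣQ_DR · Δt = 328.9 × 1800 s = 5.920 × 10^5 m³.
Over A = 60.4 km², depth = V / A = 9.80 mm.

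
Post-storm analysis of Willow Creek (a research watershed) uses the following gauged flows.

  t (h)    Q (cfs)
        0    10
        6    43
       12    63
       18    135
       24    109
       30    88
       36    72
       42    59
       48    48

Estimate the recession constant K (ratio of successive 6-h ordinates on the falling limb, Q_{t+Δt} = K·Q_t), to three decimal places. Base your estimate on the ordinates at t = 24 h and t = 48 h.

K ≈ 0.815

Using the recession-limb readings at t = 24 h and t = 48 h: Q falls from 109 to 48 cfs over 4 intervals.
K = (Q₂/Q₁)^(1/4) = (48/109)^(1/4) = 0.815.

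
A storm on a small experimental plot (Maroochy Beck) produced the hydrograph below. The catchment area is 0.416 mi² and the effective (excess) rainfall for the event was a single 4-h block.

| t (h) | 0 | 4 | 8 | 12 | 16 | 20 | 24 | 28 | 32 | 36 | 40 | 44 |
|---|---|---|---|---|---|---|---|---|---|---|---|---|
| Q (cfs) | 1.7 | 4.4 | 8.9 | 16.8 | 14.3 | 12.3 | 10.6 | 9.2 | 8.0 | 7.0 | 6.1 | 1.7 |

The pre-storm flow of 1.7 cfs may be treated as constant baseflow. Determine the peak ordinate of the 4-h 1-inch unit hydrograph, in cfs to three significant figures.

U_p ≈ 12.6 cfs

Direct runoff: 0.0, 2.7, 7.2, 15.1, 12.6, 10.6, 8.9, 7.5, 6.3, 5.3, 4.4, 0.0 cfs; ΣQ_DR = 80.60 cfs, peak = 15.1 cfs.
Runoff depth d = ΣQ_DR·Δt / A = 80.60 × 14400 / (0.416 mi²) = 1.201 in.
The 1-inch UH is the DRH scaled by (1 in)/d, so U_p = 15.1 × 1/1.201 = 12.6 cfs.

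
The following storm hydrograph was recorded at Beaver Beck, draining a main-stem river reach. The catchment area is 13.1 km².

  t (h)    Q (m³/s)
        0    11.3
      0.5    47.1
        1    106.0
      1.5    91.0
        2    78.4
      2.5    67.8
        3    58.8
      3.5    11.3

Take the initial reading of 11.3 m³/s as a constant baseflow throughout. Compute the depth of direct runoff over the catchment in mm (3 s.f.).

Direct runoff: 0.0, 35.8, 94.7, 79.7, 67.1, 56.5, 47.5, 0.0 m³/s; ΣQ_DR = 381.3 m³/s.
V = ΣQ_DR · Δt = 381.3 × 1800 s = 6.863 × 10^5 m³.
Over A = 13.1 km², depth = V / A = 52.4 mm.

d ≈ 52.4 mm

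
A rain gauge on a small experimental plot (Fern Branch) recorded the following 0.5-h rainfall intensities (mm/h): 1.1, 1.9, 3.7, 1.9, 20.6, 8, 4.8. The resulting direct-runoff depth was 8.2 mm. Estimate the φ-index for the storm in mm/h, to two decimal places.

Only the 2 blocks with intensity above φ contribute runoff: 20.6, 8 mm/h.
Σ(I−φ)·Δt = d  ⇒  (20.6+8 − 2φ)·0.5 = 8.2
φ = (28.60 − 8.2/0.5) / 2 = 6.10 mm/h.

φ ≈ 6.10 mm/h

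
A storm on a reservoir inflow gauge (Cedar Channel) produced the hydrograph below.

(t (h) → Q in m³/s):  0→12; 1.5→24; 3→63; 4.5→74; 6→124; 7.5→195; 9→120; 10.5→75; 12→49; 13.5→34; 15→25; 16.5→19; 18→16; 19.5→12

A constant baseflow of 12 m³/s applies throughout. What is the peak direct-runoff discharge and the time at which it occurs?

Q_p = 183.0 m³/s at t = 7.5 h

Subtracting baseflow gives direct-runoff ordinates: 0.0, 12.0, 51.0, 62.0, 112.0, 183.0, 108.0, 63.0, 37.0, 22.0, 13.0, 7.0, 4.0, 0.0 m³/s.
The maximum is 183.0 m³/s, occurring at the reading for t = 7.5 h.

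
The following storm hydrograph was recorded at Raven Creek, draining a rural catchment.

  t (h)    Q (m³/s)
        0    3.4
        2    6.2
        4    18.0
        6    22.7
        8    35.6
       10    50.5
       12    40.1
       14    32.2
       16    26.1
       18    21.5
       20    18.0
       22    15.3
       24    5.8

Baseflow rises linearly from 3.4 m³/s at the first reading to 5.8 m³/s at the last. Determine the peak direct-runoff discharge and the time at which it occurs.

Q_p = 46.10 m³/s at t = 10 h

Subtracting baseflow gives direct-runoff ordinates: 0.00, 2.60, 14.20, 18.70, 31.40, 46.10, 35.50, 27.40, 21.10, 16.30, 12.60, 9.70, 0.00 m³/s.
The maximum is 46.10 m³/s, occurring at the reading for t = 10 h.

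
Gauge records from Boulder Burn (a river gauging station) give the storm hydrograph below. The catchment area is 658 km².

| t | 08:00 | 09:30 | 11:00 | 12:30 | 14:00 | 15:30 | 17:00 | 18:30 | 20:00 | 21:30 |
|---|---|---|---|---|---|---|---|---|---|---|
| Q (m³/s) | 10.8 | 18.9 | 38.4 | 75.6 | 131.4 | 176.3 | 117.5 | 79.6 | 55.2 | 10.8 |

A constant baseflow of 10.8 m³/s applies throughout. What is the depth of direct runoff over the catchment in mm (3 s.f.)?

d ≈ 4.98 mm

Direct runoff: 0.0, 8.1, 27.6, 64.8, 120.6, 165.5, 106.7, 68.8, 44.4, 0.0 m³/s; ΣQ_DR = 606.5 m³/s.
V = ΣQ_DR · Δt = 606.5 × 5400 s = 3.275 × 10^6 m³.
Over A = 658 km², depth = V / A = 4.98 mm.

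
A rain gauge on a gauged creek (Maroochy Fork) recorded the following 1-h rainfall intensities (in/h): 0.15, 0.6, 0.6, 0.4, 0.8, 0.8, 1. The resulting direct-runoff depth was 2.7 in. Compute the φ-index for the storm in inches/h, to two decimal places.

φ ≈ 0.25 in/h

Only the 6 blocks with intensity above φ contribute runoff: 0.6, 0.6, 0.4, 0.8, 0.8, 1 in/h.
Σ(I−φ)·Δt = d  ⇒  (0.6+0.6+0.4+0.8+0.8+1 − 6φ)·1 = 2.7
φ = (4.200 − 2.7/1) / 6 = 0.25 in/h.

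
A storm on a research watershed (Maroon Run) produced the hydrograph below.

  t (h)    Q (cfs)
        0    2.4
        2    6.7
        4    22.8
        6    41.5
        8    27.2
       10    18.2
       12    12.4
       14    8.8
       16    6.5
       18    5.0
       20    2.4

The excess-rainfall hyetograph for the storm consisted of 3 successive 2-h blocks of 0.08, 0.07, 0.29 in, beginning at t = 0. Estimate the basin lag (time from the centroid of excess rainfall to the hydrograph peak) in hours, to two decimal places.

Centroid of excess rainfall: t_c = Σ P_i·t̄_i / ΣP_i = 3.9545 h (block centres at 1, 3, 5 h).
Hydrograph peak occurs at t = 6 h, so basin lag t_L = 6 − 3.9545 = 2.05 h.

t_L ≈ 2.05 h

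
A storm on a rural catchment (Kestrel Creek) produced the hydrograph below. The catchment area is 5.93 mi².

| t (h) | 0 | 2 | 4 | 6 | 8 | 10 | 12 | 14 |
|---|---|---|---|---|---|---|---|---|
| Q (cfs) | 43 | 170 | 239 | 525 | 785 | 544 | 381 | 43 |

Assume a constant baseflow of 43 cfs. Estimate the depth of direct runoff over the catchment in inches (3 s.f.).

Direct runoff: 0.0, 127.0, 196.0, 482.0, 742.0, 501.0, 338.0, 0.0 cfs; ΣQ_DR = 2386 cfs.
V = ΣQ_DR · Δt = 2386 × 7200 s = 1.718 × 10^7 ft³.
Over A = 5.93 mi², depth = V / A = 1.25 in.

d ≈ 1.25 in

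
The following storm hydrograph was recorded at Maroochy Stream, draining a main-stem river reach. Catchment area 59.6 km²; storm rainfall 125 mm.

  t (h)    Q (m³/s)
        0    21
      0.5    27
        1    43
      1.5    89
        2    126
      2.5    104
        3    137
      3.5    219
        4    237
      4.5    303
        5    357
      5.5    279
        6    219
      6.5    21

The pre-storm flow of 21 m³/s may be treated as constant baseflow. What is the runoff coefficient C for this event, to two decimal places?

C ≈ 0.46

ΣQ_DR = 1888 m³/s; V = ΣQ_DR·Δt = 3.398 × 10^6 m³.
Runoff depth d = V / A = 57.02 mm.
C = d / P = 57.02 / 125 = 0.46.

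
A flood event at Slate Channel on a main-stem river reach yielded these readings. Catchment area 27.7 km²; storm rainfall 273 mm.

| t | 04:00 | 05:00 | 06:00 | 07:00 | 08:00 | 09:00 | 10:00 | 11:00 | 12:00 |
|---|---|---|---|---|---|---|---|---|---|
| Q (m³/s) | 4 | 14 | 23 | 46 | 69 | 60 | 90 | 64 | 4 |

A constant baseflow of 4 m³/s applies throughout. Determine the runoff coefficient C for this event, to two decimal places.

C ≈ 0.16

ΣQ_DR = 338.0 m³/s; V = ΣQ_DR·Δt = 1.217 × 10^6 m³.
Runoff depth d = V / A = 43.93 mm.
C = d / P = 43.93 / 273 = 0.16.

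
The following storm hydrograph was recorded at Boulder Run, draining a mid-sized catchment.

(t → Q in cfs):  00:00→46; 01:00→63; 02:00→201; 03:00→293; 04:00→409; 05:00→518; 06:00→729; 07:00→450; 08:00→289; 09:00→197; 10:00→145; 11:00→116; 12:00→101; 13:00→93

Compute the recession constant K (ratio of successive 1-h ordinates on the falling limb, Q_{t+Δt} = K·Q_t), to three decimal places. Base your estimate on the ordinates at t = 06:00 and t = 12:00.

Using the recession-limb readings at t = 06:00 and t = 12:00: Q falls from 729 to 101 cfs over 6 intervals.
K = (Q₂/Q₁)^(1/6) = (101/729)^(1/6) = 0.719.

K ≈ 0.719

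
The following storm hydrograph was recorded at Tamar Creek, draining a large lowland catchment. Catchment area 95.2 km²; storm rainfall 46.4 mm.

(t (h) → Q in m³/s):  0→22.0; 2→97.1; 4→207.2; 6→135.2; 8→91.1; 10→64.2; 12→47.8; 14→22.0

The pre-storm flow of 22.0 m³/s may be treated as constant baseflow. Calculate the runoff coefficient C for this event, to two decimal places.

ΣQ_DR = 510.6 m³/s; V = ΣQ_DR·Δt = 3.676 × 10^6 m³.
Runoff depth d = V / A = 38.62 mm.
C = d / P = 38.62 / 46.4 = 0.83.

C ≈ 0.83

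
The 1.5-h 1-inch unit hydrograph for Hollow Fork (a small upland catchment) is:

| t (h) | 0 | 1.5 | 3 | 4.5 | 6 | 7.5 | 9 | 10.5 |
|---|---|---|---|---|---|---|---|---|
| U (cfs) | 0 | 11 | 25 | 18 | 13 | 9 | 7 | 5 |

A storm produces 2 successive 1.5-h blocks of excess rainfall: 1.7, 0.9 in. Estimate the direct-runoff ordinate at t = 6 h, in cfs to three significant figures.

Q ≈ 38.3 cfs

By discrete convolution, Q_j = Σ (P_i / 1 in) · U_{j−i}.
At t = 6 h (j=4): Q = (1.7/1)·13 + (0.9/1)·18 = 38.3 cfs.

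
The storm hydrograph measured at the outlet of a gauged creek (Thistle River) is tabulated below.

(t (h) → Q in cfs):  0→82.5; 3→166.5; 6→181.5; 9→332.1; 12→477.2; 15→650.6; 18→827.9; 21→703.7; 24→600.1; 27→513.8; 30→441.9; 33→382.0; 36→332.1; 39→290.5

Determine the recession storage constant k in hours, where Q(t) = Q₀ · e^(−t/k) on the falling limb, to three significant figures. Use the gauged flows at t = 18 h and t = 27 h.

k ≈ 18.9 h

On the falling limb, Q drops from 827.9 to 513.8 cfs between t = 18 h and t = 27 h (Δt = 9 h).
k = −Δt / ln(Q₂/Q₁) = −9 / ln(513.8/827.9) = 18.9 h.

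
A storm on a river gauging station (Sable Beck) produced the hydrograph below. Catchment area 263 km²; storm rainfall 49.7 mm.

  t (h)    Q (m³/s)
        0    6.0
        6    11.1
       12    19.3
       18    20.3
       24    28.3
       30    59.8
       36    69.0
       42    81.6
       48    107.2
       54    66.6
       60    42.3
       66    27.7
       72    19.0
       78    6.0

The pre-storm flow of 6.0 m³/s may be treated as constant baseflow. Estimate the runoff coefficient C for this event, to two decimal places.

C ≈ 0.79

ΣQ_DR = 480.2 m³/s; V = ΣQ_DR·Δt = 1.037 × 10^7 m³.
Runoff depth d = V / A = 39.44 mm.
C = d / P = 39.44 / 49.7 = 0.79.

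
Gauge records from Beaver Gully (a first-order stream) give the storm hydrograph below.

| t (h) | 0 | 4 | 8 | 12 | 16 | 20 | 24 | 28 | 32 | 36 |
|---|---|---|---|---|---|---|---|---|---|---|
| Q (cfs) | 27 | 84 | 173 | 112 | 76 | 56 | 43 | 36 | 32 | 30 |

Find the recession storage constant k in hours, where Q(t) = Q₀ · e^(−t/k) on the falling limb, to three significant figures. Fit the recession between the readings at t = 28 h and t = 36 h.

k ≈ 43.9 h

On the falling limb, Q drops from 36 to 30 cfs between t = 28 h and t = 36 h (Δt = 8 h).
k = −Δt / ln(Q₂/Q₁) = −8 / ln(30/36) = 43.9 h.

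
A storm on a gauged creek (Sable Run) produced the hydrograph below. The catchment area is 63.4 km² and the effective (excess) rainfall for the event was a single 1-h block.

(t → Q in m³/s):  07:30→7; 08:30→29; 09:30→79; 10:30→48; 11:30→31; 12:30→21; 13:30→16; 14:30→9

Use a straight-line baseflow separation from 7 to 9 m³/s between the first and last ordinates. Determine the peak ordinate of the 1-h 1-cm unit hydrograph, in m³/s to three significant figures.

U_p ≈ 71.5 m³/s

Direct runoff: 0.00, 21.71, 71.43, 40.14, 22.86, 12.57, 7.29, 0.00 m³/s; ΣQ_DR = 176.0 m³/s, peak = 71.43 m³/s.
Runoff depth d = ΣQ_DR·Δt / A = 176.0 × 3600 / (63.4 km²) = 9.994 mm.
The 1-cm UH is the DRH scaled by (10 mm)/d, so U_p = 71.43 × 10/9.994 = 71.5 m³/s.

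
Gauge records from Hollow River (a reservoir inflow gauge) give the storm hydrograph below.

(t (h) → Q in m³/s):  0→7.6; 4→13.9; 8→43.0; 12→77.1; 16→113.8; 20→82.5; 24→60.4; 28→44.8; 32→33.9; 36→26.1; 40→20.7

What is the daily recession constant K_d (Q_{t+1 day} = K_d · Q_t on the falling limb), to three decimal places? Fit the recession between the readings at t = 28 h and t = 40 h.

Between t = 28 h and t = 40 h the flow falls from 44.8 to 20.7 m³/s over 3×4 h = 12 h.
Per-interval ratio K = (20.7/44.8)^(1/3) = 0.7731; K_d = K^(24/4) = 0.213.

K_d ≈ 0.213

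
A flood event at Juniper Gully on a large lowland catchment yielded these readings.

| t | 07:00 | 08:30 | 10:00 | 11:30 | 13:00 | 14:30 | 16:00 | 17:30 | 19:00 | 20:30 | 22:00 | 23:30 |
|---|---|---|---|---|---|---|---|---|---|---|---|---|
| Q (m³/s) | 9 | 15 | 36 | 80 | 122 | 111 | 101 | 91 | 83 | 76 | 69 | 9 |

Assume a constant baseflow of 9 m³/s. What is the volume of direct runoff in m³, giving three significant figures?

Direct-runoff ordinates (Q − Q_b): 0.0, 6.0, 27.0, 71.0, 113.0, 102.0, 92.0, 82.0, 74.0, 67.0, 60.0, 0.0 m³/s.
ΣQ_DR = 694.0 m³/s.
With Δt = 1.5 h = 5400 s, V = ΣQ_DR · Δt = 694.0 × 5400 = 3.75 × 10^6 m³.

V ≈ 3.75 × 10^6 m³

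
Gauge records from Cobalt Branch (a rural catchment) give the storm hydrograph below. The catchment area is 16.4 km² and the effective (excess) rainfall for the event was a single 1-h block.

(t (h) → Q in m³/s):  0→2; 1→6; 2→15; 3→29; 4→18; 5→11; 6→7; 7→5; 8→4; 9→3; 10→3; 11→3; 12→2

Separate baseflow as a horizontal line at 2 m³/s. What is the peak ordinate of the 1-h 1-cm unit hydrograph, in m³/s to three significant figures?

U_p ≈ 15.0 m³/s

Direct runoff: 0.0, 4.0, 13.0, 27.0, 16.0, 9.0, 5.0, 3.0, 2.0, 1.0, 1.0, 1.0, 0.0 m³/s; ΣQ_DR = 82.00 m³/s, peak = 27.0 m³/s.
Runoff depth d = ΣQ_DR·Δt / A = 82.00 × 3600 / (16.4 km²) = 18.00 mm.
The 1-cm UH is the DRH scaled by (10 mm)/d, so U_p = 27.0 × 10/18.00 = 15.0 m³/s.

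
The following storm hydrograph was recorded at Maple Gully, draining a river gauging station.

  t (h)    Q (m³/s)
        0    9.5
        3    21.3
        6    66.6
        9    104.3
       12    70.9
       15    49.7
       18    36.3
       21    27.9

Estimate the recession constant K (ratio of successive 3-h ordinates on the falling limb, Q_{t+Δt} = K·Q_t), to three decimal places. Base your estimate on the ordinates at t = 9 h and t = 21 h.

K ≈ 0.719

Using the recession-limb readings at t = 9 h and t = 21 h: Q falls from 104.3 to 27.9 m³/s over 4 intervals.
K = (Q₂/Q₁)^(1/4) = (27.9/104.3)^(1/4) = 0.719.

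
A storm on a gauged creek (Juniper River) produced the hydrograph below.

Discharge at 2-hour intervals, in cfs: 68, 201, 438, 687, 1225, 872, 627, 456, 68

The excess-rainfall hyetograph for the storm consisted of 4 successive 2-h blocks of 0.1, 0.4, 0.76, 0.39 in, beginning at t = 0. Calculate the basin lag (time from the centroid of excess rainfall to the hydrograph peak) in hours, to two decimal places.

Centroid of excess rainfall: t_c = Σ P_i·t̄_i / ΣP_i = 4.7455 h (block centres at 1, 3, 5, 7 h).
Hydrograph peak occurs at t = 8 h, so basin lag t_L = 8 − 4.7455 = 3.25 h.

t_L ≈ 3.25 h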